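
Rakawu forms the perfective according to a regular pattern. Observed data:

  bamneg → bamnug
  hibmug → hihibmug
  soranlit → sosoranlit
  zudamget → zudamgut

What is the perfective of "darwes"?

"darwes" has last vowel 'e'. The stems whose last vowel is 'e' (bamneg → bamnug, zudamget → zudamgut) change the last vowel to 'u'.
So darwes → darwus.

darwus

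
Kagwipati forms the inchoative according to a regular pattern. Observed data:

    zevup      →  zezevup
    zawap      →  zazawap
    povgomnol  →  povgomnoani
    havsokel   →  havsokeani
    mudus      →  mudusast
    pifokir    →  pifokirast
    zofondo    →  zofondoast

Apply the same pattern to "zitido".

zitidoast

"zitido" ends in -o. The one such stem in the data (zofondo → zofondoast) adds -ast, so the same rule applies.
So zitido → zitidoast.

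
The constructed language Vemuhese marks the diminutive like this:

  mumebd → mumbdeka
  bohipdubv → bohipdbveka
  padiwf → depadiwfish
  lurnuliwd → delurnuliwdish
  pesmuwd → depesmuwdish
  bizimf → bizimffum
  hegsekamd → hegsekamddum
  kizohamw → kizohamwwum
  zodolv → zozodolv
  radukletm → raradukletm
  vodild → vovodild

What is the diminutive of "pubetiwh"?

depubetiwhish

mumebd and lurnuliwd both end in -d yet inflect differently (mumbdeka, delurnuliwdish), so the final letter is not what conditions the rule; the second-to-last letter is.
"pubetiwh" has second-to-last letter 'w'. The stems whose second-to-last letter is 'w' (padiwf → depadiwfish, lurnuliwd → delurnuliwdish, pesmuwd → depesmuwdish) add de- … -ish around the stem.
The other patterns: stems whose second-to-last letter is 'b' delete the last vowel and add -eka; stems whose second-to-last letter is 'm' double the final consonant and add -um; stems whose second-to-last letter is 'l' or 't' repeat the first consonant+vowel as a prefix.
So pubetiwh → depubetiwhish.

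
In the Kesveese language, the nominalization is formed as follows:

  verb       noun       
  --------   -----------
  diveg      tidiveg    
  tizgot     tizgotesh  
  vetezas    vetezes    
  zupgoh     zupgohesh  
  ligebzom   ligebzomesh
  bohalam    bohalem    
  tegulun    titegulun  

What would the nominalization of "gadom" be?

gadomesh

ligebzom and bohalam both end in -m yet inflect differently (ligebzomesh, bohalem), so the final letter is not what conditions the rule; the last vowel is.
"gadom" has last vowel 'o'. The stems whose last vowel is 'o' (zupgoh → zupgohesh, ligebzom → ligebzomesh, tizgot → tizgotesh) add -esh.
So gadom → gadomesh.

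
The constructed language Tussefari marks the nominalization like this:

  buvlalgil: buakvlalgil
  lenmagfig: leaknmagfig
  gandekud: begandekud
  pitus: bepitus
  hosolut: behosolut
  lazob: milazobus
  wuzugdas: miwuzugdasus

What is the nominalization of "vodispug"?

pitus and wuzugdas both end in -s yet inflect differently (bepitus, miwuzugdasus), so the final letter is not what conditions the rule; the last vowel is.
"vodispug" has last vowel 'u'. The stems whose last vowel is 'u' (gandekud → begandekud, pitus → bepitus, hosolut → behosolut) add the prefix be-.
The other patterns: stems whose last vowel is 'i' insert -ak- after the first vowel; stems whose last vowel is 'a' or 'o' add mi- … -us around the stem.
So vodispug → bevodispug.

bevodispug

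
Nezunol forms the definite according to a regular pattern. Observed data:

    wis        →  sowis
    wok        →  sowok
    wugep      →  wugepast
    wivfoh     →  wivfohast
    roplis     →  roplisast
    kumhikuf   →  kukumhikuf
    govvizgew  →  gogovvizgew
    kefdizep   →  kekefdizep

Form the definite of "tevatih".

tetevatih

wis and roplis both end in -s yet inflect differently (sowis, roplisast), so the final letter is not what conditions the rule; the number of vowels is.
"tevatih" has 3 vowels. The stems with 3 vowels (kumhikuf → kukumhikuf, govvizgew → gogovvizgew, kefdizep → kekefdizep) repeat the first consonant+vowel as a prefix.
So tevatih → tetevatih.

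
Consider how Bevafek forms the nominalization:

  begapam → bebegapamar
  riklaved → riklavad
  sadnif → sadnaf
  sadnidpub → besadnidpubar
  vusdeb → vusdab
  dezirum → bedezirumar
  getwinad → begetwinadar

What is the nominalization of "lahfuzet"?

lahfuzat

sadnidpub and vusdeb both end in -b yet inflect differently (besadnidpubar, vusdab), so the final letter is not what conditions the rule; the last vowel is.
"lahfuzet" has last vowel 'e'. The stems whose last vowel is 'e' (vusdeb → vusdab, riklaved → riklavad) change the last vowel to 'a'.
The other pattern: stems whose last vowel is 'a' or 'u' add be- … -ar around the stem.
So lahfuzet → lahfuzat.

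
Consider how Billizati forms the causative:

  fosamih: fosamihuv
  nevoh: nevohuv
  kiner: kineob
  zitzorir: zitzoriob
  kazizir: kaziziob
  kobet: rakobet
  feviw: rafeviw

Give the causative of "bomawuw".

rabomawuw

fosamih and zitzorir both have last vowel 'i' yet inflect differently (fosamihuv, zitzoriob), so the last vowel is not what conditions the rule; the final letter is.
"bomawuw" ends in -w. The one such stem in the data (feviw → rafeviw) adds the prefix ra-, so the same rule applies.
The other patterns: stems ending in -h add -uv; stems ending in -r drop the final letter and add -ob.
So bomawuw → rabomawuw.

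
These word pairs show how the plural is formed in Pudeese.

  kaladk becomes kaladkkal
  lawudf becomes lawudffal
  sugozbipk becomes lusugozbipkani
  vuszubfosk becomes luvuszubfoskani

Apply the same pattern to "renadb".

kaladk and sugozbipk both end in -k yet inflect differently (kaladkkal, lusugozbipkani), so the final letter is not what conditions the rule; the second-to-last letter is.
"renadb" has second-to-last letter 'd'. The stems whose second-to-last letter is 'd' (kaladk → kaladkkal, lawudf → lawudffal) double the final consonant and add -al.
The other pattern: stems whose second-to-last letter is 'p' or 's' add lu- … -ani around the stem.
So renadb → renadbbal.

renadbbal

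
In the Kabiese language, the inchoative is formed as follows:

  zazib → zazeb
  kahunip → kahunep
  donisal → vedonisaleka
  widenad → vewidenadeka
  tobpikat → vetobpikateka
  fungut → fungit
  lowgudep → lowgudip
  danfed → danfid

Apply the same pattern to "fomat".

tobpikat and fungut both end in -t yet inflect differently (vetobpikateka, fungit), so the final letter is not what conditions the rule; the last vowel is.
"fomat" has last vowel 'a'. The stems whose last vowel is 'a' (donisal → vedonisaleka, widenad → vewidenadeka, tobpikat → vetobpikateka) add ve- … -eka around the stem.
So fomat → vefomateka.

vefomateka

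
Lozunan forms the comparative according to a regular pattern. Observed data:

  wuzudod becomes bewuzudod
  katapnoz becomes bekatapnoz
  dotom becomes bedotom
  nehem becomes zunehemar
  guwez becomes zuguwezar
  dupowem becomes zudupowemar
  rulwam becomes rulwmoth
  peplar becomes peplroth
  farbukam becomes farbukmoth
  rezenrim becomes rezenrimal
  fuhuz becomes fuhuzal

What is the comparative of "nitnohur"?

"nitnohur" has last vowel 'u'. The one such stem in the data (fuhuz → fuhuzal) adds -al, so the same rule applies.
The other patterns: stems whose last vowel is 'o' add the prefix be-; stems whose last vowel is 'e' add zu- … -ar around the stem; stems whose last vowel is 'a' delete the last vowel and add -oth.
So nitnohur → nitnohural.

nitnohural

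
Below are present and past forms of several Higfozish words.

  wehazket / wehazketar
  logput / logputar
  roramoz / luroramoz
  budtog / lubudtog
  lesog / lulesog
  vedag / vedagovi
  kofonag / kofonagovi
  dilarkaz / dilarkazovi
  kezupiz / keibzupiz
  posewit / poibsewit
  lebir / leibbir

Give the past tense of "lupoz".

lulupoz

budtog and vedag both end in -g yet inflect differently (lubudtog, vedagovi), so the final letter is not what conditions the rule; the last vowel is.
"lupoz" has last vowel 'o'. The stems whose last vowel is 'o' (roramoz → luroramoz, budtog → lubudtog, lesog → lulesog) add the prefix lu-.
The other patterns: stems whose last vowel is 'e' or 'u' add -ar; stems whose last vowel is 'a' add -ovi; stems whose last vowel is 'i' insert -ib- after the first vowel.
So lupoz → lulupoz.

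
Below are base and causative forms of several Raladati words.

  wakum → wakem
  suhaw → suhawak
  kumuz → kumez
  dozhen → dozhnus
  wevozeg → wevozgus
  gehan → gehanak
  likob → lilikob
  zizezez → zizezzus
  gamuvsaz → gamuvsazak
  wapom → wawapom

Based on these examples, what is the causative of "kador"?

kakador

kumuz and zizezez both end in -z yet inflect differently (kumez, zizezzus), so the final letter is not what conditions the rule; the last vowel is.
"kador" has last vowel 'o'. The stems whose last vowel is 'o' (wapom → wawapom, likob → lilikob) repeat the first consonant+vowel as a prefix.
The other patterns: stems whose last vowel is 'u' change the last vowel to 'e'; stems whose last vowel is 'e' delete the last vowel and add -us; stems whose last vowel is 'a' add -ak.
So kador → kakador.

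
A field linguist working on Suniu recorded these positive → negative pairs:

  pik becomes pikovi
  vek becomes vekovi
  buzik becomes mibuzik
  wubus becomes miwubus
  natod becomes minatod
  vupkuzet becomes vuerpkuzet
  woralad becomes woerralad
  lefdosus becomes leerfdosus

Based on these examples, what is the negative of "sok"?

"sok" has 1 vowel. The stems with 1 vowel (pik → pikovi, vek → vekovi) add -ovi.
So sok → sokovi.

sokovi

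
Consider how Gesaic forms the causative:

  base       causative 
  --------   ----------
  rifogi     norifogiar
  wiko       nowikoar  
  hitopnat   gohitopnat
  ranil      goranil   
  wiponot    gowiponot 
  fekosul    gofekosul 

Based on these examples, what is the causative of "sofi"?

rifogi and ranil both have last vowel 'i' yet inflect differently (norifogiar, goranil), so the last vowel is not what conditions the rule; whether the stem ends in a vowel or a consonant is.
"sofi" ends in a vowel. The stems ending in a vowel (wiko → nowikoar, rifogi → norifogiar) add no- … -ar around the stem.
So sofi → nosofiar.

nosofiar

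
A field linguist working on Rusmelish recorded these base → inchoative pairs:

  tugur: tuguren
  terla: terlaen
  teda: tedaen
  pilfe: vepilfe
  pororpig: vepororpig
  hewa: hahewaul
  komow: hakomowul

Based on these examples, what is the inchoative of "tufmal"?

tufmalen

terla and hewa both end in -a yet inflect differently (terlaen, hahewaul), so the final letter is not what conditions the rule; the first letter is.
"tufmal" begins with t-. The stems beginning with t- (tugur → tuguren, terla → terlaen, teda → tedaen) add -en.
So tufmal → tufmalen.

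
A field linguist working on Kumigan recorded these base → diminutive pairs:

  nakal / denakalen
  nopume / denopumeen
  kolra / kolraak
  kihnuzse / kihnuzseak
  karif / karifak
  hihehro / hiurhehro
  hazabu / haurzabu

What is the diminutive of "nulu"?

nopume and kihnuzse both end in -e yet inflect differently (denopumeen, kihnuzseak), so the final letter is not what conditions the rule; the first letter is.
"nulu" begins with n-. The stems beginning with n- (nakal → denakalen, nopume → denopumeen) add de- … -en around the stem.
So nulu → denuluen.

denuluen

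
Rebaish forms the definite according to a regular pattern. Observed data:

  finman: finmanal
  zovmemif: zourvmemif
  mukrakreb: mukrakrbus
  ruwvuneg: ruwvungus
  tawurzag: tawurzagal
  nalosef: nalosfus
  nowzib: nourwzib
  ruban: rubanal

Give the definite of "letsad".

letsadal

tawurzag and ruwvuneg both end in -g yet inflect differently (tawurzagal, ruwvungus), so the final letter is not what conditions the rule; the last vowel is.
"letsad" has last vowel 'a'. The stems whose last vowel is 'a' (finman → finmanal, tawurzag → tawurzagal, ruban → rubanal) add -al.
The other patterns: stems whose last vowel is 'e' delete the last vowel and add -us; stems whose last vowel is 'i' insert -ur- after the first vowel.
So letsad → letsadal.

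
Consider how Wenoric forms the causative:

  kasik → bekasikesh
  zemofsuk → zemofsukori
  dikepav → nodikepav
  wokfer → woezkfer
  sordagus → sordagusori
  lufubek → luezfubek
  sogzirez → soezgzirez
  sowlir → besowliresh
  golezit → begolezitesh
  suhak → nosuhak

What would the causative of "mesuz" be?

mesuzori

"mesuz" has last vowel 'u'. The stems whose last vowel is 'u' (sordagus → sordagusori, zemofsuk → zemofsukori) add -ori.
The other patterns: stems whose last vowel is 'a' add the prefix no-; stems whose last vowel is 'e' insert -ez- after the first vowel; stems whose last vowel is 'i' add be- … -esh around the stem.
So mesuz → mesuzori.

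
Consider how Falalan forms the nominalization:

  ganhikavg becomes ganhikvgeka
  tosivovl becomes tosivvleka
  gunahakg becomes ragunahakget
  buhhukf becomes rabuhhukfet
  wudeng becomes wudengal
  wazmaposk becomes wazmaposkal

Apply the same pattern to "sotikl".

ganhikavg and gunahakg both end in -g yet inflect differently (ganhikvgeka, ragunahakget), so the final letter is not what conditions the rule; the second-to-last letter is.
"sotikl" has second-to-last letter 'k'. The stems whose second-to-last letter is 'k' (gunahakg → ragunahakget, buhhukf → rabuhhukfet) add ra- … -et around the stem.
So sotikl → rasotiklet.

rasotiklet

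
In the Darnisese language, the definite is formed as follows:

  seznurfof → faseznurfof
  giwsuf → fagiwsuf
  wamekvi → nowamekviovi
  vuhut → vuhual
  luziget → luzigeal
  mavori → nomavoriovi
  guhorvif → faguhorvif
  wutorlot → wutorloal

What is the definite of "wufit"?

giwsuf and vuhut both have last vowel 'u' yet inflect differently (fagiwsuf, vuhual), so the last vowel is not what conditions the rule; the final letter is.
"wufit" ends in -t. The stems ending in -t (vuhut → vuhual, wutorlot → wutorloal, luziget → luzigeal) drop the final letter and add -al.
The other patterns: stems ending in -f add the prefix fa-; stems ending in -i add no- … -ovi around the stem.
So wufit → wufial.

wufial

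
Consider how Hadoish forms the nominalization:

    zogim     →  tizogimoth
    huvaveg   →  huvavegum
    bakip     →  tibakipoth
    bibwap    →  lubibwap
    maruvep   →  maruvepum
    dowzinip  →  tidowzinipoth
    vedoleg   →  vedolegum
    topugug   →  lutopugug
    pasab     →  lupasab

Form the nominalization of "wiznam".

bakip and maruvep both end in -p yet inflect differently (tibakipoth, maruvepum), so the final letter is not what conditions the rule; the last vowel is.
"wiznam" has last vowel 'a'. The stems whose last vowel is 'a' (bibwap → lubibwap, pasab → lupasab) add the prefix lu-.
The other patterns: stems whose last vowel is 'i' add ti- … -oth around the stem; stems whose last vowel is 'e' add -um.
So wiznam → luwiznam.

luwiznam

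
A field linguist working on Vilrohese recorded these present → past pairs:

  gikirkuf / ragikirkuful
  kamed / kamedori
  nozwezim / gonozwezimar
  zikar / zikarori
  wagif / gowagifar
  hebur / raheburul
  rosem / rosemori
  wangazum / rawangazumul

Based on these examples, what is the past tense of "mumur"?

ramumurul

rosem and wangazum both end in -m yet inflect differently (rosemori, rawangazumul), so the final letter is not what conditions the rule; the last vowel is.
"mumur" has last vowel 'u'. The stems whose last vowel is 'u' (wangazum → rawangazumul, hebur → raheburul, gikirkuf → ragikirkuful) add ra- … -ul around the stem.
So mumur → ramumurul.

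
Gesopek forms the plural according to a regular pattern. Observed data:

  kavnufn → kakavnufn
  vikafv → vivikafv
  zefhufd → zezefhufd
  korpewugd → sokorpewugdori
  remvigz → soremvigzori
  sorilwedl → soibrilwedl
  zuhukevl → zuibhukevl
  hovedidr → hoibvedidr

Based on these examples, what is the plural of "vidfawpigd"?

sovidfawpigdori

zefhufd and korpewugd both end in -d yet inflect differently (zezefhufd, sokorpewugdori), so the final letter is not what conditions the rule; the second-to-last letter is.
"vidfawpigd" has second-to-last letter 'g'. The stems whose second-to-last letter is 'g' (korpewugd → sokorpewugdori, remvigz → soremvigzori) add so- … -ori around the stem.
So vidfawpigd → sovidfawpigdori.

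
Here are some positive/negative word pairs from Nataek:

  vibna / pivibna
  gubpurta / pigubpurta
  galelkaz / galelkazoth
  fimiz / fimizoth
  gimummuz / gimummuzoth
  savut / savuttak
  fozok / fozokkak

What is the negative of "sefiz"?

sefizoth

"sefiz" ends in -z. The stems ending in -z (galelkaz → galelkazoth, fimiz → fimizoth, gimummuz → gimummuzoth) add -oth.
So sefiz → sefizoth.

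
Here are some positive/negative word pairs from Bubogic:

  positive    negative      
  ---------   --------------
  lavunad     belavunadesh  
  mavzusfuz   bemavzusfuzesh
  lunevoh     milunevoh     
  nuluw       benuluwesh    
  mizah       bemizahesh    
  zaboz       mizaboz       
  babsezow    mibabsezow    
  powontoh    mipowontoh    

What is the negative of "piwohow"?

mipiwohow

"piwohow" has last vowel 'o'. The stems whose last vowel is 'o' (powontoh → mipowontoh, babsezow → mibabsezow, lunevoh → milunevoh) add the prefix mi-.
So piwohow → mipiwohow.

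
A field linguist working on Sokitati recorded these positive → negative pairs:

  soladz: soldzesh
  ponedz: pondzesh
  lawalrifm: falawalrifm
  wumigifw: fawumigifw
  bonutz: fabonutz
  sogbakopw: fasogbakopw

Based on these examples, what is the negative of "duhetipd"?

faduhetipd

soladz and bonutz both end in -z yet inflect differently (soldzesh, fabonutz), so the final letter is not what conditions the rule; the second-to-last letter is.
"duhetipd" has second-to-last letter 'p'. The one such stem in the data (sogbakopw → fasogbakopw) adds the prefix fa-, so the same rule applies.
So duhetipd → faduhetipd.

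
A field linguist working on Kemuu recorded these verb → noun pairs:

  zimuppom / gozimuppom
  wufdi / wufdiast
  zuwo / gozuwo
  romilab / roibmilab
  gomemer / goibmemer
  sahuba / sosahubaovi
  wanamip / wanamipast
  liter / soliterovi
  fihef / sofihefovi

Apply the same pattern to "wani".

"wani" begins with w-. The stems beginning with w- (wufdi → wufdiast, wanamip → wanamipast) add -ast.
The other patterns: stems beginning with z- add the prefix go-; stems beginning with g- or r- insert -ib- after the first vowel; stems beginning with f-, l- or s- add so- … -ovi around the stem.
So wani → waniast.

waniast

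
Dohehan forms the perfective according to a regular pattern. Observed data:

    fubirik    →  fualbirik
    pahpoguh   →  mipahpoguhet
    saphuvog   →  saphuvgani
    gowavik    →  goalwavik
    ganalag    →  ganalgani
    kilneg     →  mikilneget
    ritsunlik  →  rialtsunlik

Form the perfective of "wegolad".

wegoldani

saphuvog and kilneg both end in -g yet inflect differently (saphuvgani, mikilneget), so the final letter is not what conditions the rule; the last vowel is.
"wegolad" has last vowel 'a'. The one such stem in the data (ganalag → ganalgani) deletes the last vowel and adds -ani (as does saphuvog), so the same rule applies.
The other patterns: stems whose last vowel is 'i' insert -al- after the first vowel; stems whose last vowel is 'e' or 'u' add mi- … -et around the stem.
So wegolad → wegoldani.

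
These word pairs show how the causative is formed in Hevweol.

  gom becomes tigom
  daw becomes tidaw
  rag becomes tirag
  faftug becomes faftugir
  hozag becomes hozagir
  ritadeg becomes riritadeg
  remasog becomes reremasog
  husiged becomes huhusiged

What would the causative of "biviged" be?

"biviged" has 3 vowels. The stems with 3 vowels (ritadeg → riritadeg, remasog → reremasog, husiged → huhusiged) repeat the first consonant+vowel as a prefix.
So biviged → bibiviged.

bibiviged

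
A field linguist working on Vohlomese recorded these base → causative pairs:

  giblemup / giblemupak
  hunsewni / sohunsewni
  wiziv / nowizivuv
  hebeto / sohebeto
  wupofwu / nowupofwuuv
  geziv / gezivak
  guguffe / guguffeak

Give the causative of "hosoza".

geziv and wiziv both end in -v yet inflect differently (gezivak, nowizivuv), so the final letter is not what conditions the rule; the first letter is.
"hosoza" begins with h-. The stems beginning with h- (hunsewni → sohunsewni, hebeto → sohebeto) add the prefix so-.
So hosoza → sohosoza.

sohosoza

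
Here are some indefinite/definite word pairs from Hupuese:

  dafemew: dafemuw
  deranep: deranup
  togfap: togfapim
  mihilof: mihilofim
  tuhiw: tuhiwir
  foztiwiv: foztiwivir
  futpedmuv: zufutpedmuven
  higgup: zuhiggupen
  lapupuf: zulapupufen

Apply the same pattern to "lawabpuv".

deranep and togfap both end in -p yet inflect differently (deranup, togfapim), so the final letter is not what conditions the rule; the last vowel is.
"lawabpuv" has last vowel 'u'. The stems whose last vowel is 'u' (futpedmuv → zufutpedmuven, higgup → zuhiggupen, lapupuf → zulapupufen) add zu- … -en around the stem.
The other patterns: stems whose last vowel is 'e' change the last vowel to 'u'; stems whose last vowel is 'a' or 'o' add -im; stems whose last vowel is 'i' add -ir.
So lawabpuv → zulawabpuven.

zulawabpuven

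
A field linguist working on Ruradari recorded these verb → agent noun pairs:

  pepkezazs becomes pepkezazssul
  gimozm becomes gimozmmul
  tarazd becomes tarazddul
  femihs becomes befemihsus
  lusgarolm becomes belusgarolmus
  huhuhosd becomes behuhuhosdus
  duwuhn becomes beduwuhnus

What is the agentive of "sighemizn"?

sighemiznnul

"sighemizn" has second-to-last letter 'z'. The stems whose second-to-last letter is 'z' (pepkezazs → pepkezazssul, gimozm → gimozmmul, tarazd → tarazddul) double the final consonant and add -ul.
The other pattern: stems whose second-to-last letter is 'h', 'l' or 's' add be- … -us around the stem.
So sighemizn → sighemiznnul.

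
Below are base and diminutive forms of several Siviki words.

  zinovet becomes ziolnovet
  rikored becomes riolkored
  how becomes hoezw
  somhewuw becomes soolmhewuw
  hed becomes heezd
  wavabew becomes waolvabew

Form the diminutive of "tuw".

tuezw

rikored and hed both end in -d yet inflect differently (riolkored, heezd), so the final letter is not what conditions the rule; the number of vowels is.
"tuw" has 1 vowel. The stems with 1 vowel (hed → heezd, how → hoezw) insert -ez- after the first vowel.
The other pattern: stems with 3 vowels insert -ol- after the first vowel.
So tuw → tuezw.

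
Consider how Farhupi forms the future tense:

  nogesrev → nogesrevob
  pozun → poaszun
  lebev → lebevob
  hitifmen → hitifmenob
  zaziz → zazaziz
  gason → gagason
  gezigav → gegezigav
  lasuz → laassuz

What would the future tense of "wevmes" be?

pozun and hitifmen both end in -n yet inflect differently (poaszun, hitifmenob), so the final letter is not what conditions the rule; the last vowel is.
"wevmes" has last vowel 'e'. The stems whose last vowel is 'e' (lebev → lebevob, hitifmen → hitifmenob, nogesrev → nogesrevob) add -ob.
The other patterns: stems whose last vowel is 'u' insert -as- after the first vowel; stems whose last vowel is 'a', 'i' or 'o' repeat the first consonant+vowel as a prefix.
So wevmes → wevmesob.

wevmesob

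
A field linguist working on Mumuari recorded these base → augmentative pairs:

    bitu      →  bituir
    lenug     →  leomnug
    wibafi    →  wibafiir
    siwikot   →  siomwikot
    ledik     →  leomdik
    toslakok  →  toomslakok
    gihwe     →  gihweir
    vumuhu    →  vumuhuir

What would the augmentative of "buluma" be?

bulumair

lenug and bitu both have last vowel 'u' yet inflect differently (leomnug, bituir), so the last vowel is not what conditions the rule; whether the stem ends in a vowel or a consonant is.
"buluma" ends in a vowel. The stems ending in a vowel (bitu → bituir, gihwe → gihweir, vumuhu → vumuhuir) add -ir.
The other pattern: stems ending in a consonant insert -om- after the first vowel.
So buluma → bulumair.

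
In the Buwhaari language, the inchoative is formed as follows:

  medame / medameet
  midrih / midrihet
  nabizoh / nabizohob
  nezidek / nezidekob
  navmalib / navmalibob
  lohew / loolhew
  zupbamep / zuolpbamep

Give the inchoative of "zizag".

ziolzag

"zizag" begins with z-. The one such stem in the data (zupbamep → zuolpbamep) inserts -ol- after the first vowel (as does lohew), so the same rule applies.
The other patterns: stems beginning with m- add -et; stems beginning with n- add -ob.
So zizag → ziolzag.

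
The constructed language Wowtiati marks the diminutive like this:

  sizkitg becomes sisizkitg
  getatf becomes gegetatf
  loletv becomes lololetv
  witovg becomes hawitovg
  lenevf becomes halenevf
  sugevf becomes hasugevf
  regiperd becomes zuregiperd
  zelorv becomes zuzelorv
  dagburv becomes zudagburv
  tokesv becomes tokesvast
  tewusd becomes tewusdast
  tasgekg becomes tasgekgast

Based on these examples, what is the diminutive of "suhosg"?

"suhosg" has second-to-last letter 's'. The stems whose second-to-last letter is 's' (tokesv → tokesvast, tewusd → tewusdast) add -ast.
So suhosg → suhosgast.

suhosgast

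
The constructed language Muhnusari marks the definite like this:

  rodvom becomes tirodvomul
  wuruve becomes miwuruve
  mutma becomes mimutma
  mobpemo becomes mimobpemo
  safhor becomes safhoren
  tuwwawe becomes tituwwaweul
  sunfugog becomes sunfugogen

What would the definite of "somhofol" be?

"somhofol" begins with s-. The stems beginning with s- (safhor → safhoren, sunfugog → sunfugogen) add -en.
The other patterns: stems beginning with m- or w- add the prefix mi-; stems beginning with r- or t- add ti- … -ul around the stem.
So somhofol → somhofolen.

somhofolen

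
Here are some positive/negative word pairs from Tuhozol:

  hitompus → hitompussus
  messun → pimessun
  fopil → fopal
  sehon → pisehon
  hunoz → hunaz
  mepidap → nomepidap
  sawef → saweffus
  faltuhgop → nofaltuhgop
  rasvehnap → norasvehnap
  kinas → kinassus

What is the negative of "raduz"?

sehon and faltuhgop both have last vowel 'o' yet inflect differently (pisehon, nofaltuhgop), so the last vowel is not what conditions the rule; the final letter is.
"raduz" ends in -z. The one such stem in the data (hunoz → hunaz) changes the last vowel to 'a' (as does fopil), so the same rule applies.
The other patterns: stems ending in -n add the prefix pi-; stems ending in -p add the prefix no-; stems ending in -f or -s double the final consonant and add -us.
So raduz → radaz.

radaz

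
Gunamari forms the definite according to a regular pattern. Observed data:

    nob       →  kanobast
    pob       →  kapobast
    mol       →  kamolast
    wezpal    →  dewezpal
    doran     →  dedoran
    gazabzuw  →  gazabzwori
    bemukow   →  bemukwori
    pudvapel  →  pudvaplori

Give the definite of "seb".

mol and wezpal both end in -l yet inflect differently (kamolast, dewezpal), so the final letter is not what conditions the rule; the number of vowels is.
"seb" has 1 vowel. The stems with 1 vowel (nob → kanobast, pob → kapobast, mol → kamolast) add ka- … -ast around the stem.
So seb → kasebast.

kasebast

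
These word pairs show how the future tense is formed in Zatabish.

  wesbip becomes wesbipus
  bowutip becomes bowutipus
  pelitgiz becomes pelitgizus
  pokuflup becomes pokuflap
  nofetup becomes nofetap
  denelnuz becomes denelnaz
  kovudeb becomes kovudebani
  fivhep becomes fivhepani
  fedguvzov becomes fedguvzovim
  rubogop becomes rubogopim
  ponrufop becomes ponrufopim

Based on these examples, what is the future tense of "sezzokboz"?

sezzokbozim

wesbip and pokuflup both end in -p yet inflect differently (wesbipus, pokuflap), so the final letter is not what conditions the rule; the last vowel is.
"sezzokboz" has last vowel 'o'. The stems whose last vowel is 'o' (fedguvzov → fedguvzovim, rubogop → rubogopim, ponrufop → ponrufopim) add -im.
The other patterns: stems whose last vowel is 'i' add -us; stems whose last vowel is 'u' change the last vowel to 'a'; stems whose last vowel is 'e' add -ani.
So sezzokboz → sezzokbozim.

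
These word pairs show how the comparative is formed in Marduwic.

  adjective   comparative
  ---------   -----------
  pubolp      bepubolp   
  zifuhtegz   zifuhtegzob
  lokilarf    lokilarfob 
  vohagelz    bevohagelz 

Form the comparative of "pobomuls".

vohagelz and zifuhtegz both end in -z yet inflect differently (bevohagelz, zifuhtegzob), so the final letter is not what conditions the rule; the second-to-last letter is.
"pobomuls" has second-to-last letter 'l'. The stems whose second-to-last letter is 'l' (vohagelz → bevohagelz, pubolp → bepubolp) add the prefix be-.
The other pattern: stems whose second-to-last letter is 'g' or 'r' add -ob.
So pobomuls → bepobomuls.

bepobomuls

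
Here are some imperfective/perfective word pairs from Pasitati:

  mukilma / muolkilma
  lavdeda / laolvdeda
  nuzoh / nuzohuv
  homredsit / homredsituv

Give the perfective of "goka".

goolka

mukilma and homredsit both have 3 vowels yet inflect differently (muolkilma, homredsituv), so the number of vowels is not what conditions the rule; the final letter is.
"goka" ends in -a. The stems ending in -a (mukilma → muolkilma, lavdeda → laolvdeda) insert -ol- after the first vowel.
The other pattern: stems ending in -h or -t add -uv.
So goka → goolka.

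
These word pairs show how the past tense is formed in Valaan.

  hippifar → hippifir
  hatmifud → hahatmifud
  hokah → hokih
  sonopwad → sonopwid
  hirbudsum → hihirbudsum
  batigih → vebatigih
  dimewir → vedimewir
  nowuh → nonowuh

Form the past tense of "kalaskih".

vekalaskih

sonopwad and hatmifud both end in -d yet inflect differently (sonopwid, hahatmifud), so the final letter is not what conditions the rule; the last vowel is.
"kalaskih" has last vowel 'i'. The stems whose last vowel is 'i' (batigih → vebatigih, dimewir → vedimewir) add the prefix ve-.
So kalaskih → vekalaskih.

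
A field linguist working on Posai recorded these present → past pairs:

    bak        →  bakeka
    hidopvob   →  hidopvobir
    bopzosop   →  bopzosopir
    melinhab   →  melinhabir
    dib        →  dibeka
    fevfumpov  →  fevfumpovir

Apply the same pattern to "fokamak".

melinhab and dib both end in -b yet inflect differently (melinhabir, dibeka), so the final letter is not what conditions the rule; the number of vowels is.
"fokamak" has 3 vowels. The stems with 3 vowels (fevfumpov → fevfumpovir, melinhab → melinhabir, bopzosop → bopzosopir) add -ir.
The other pattern: stems with 1 vowel add -eka.
So fokamak → fokamakir.

fokamakir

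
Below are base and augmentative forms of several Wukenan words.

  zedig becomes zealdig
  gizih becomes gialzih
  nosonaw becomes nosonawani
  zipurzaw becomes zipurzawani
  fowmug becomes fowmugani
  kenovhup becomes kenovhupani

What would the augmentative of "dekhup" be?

dekhupani

zedig and fowmug both end in -g yet inflect differently (zealdig, fowmugani), so the final letter is not what conditions the rule; the last vowel is.
"dekhup" has last vowel 'u'. The stems whose last vowel is 'u' (fowmug → fowmugani, kenovhup → kenovhupani) add -ani.
The other pattern: stems whose last vowel is 'i' insert -al- after the first vowel.
So dekhup → dekhupani.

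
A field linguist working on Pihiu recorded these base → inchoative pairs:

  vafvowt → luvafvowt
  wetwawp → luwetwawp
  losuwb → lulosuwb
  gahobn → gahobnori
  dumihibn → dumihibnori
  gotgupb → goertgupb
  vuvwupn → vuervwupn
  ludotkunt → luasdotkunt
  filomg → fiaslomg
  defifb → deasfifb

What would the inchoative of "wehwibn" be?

losuwb and gotgupb both end in -b yet inflect differently (lulosuwb, goertgupb), so the final letter is not what conditions the rule; the second-to-last letter is.
"wehwibn" has second-to-last letter 'b'. The stems whose second-to-last letter is 'b' (gahobn → gahobnori, dumihibn → dumihibnori) add -ori.
So wehwibn → wehwibnori.

wehwibnori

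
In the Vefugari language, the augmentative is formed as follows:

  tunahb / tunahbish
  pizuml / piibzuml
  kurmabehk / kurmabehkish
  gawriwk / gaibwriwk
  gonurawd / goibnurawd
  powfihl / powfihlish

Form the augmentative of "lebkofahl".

lebkofahlish

kurmabehk and gawriwk both end in -k yet inflect differently (kurmabehkish, gaibwriwk), so the final letter is not what conditions the rule; the second-to-last letter is.
"lebkofahl" has second-to-last letter 'h'. The stems whose second-to-last letter is 'h' (tunahb → tunahbish, powfihl → powfihlish, kurmabehk → kurmabehkish) add -ish.
The other pattern: stems whose second-to-last letter is 'm' or 'w' insert -ib- after the first vowel.
So lebkofahl → lebkofahlish.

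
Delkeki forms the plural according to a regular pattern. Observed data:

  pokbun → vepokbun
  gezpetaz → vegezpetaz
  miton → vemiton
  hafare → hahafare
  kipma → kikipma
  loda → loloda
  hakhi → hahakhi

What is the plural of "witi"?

"witi" ends in a vowel. The stems ending in a vowel (hafare → hahafare, kipma → kikipma, loda → loloda) repeat the first consonant+vowel as a prefix.
The other pattern: stems ending in a consonant add the prefix ve-.
So witi → wiwiti.

wiwiti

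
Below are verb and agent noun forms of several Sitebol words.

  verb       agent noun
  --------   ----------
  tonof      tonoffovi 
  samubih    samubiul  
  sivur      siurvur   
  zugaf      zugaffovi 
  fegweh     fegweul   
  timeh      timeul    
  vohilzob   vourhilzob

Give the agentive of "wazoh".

vohilzob and tonof both have last vowel 'o' yet inflect differently (vourhilzob, tonoffovi), so the last vowel is not what conditions the rule; the final letter is.
"wazoh" ends in -h. The stems ending in -h (timeh → timeul, fegweh → fegweul, samubih → samubiul) drop the final letter and add -ul.
So wazoh → wazoul.

wazoul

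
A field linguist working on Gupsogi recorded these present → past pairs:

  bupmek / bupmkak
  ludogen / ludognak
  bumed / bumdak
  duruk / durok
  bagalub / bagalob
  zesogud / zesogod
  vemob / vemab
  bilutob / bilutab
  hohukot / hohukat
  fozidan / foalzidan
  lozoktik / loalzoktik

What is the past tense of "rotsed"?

rotsdak

"rotsed" has last vowel 'e'. The stems whose last vowel is 'e' (bupmek → bupmkak, ludogen → ludognak, bumed → bumdak) delete the last vowel and add -ak.
So rotsed → rotsdak.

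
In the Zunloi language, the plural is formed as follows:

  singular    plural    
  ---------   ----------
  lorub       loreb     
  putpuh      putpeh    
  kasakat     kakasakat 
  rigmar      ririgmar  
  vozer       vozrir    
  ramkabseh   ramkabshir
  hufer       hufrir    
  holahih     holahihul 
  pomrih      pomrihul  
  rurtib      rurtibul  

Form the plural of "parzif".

parziful

rigmar and vozer both end in -r yet inflect differently (ririgmar, vozrir), so the final letter is not what conditions the rule; the last vowel is.
"parzif" has last vowel 'i'. The stems whose last vowel is 'i' (holahih → holahihul, pomrih → pomrihul, rurtib → rurtibul) add -ul.
The other patterns: stems whose last vowel is 'u' change the last vowel to 'e'; stems whose last vowel is 'a' repeat the first consonant+vowel as a prefix; stems whose last vowel is 'e' delete the last vowel and add -ir.
So parzif → parziful.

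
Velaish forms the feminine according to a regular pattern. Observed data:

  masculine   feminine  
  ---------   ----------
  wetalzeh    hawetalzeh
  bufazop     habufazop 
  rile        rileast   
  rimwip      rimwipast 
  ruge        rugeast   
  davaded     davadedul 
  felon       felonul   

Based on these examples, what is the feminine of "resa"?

"resa" begins with r-. The stems beginning with r- (rile → rileast, rimwip → rimwipast, ruge → rugeast) add -ast.
The other patterns: stems beginning with b- or w- add the prefix ha-; stems beginning with d- or f- add -ul.
So resa → resaast.

resaast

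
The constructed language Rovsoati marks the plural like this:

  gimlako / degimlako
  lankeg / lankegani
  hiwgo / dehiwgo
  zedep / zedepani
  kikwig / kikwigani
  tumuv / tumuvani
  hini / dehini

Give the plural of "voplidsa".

devoplidsa

kikwig and hini both have last vowel 'i' yet inflect differently (kikwigani, dehini), so the last vowel is not what conditions the rule; whether the stem ends in a vowel or a consonant is.
"voplidsa" ends in a vowel. The stems ending in a vowel (hini → dehini, hiwgo → dehiwgo, gimlako → degimlako) add the prefix de-.
The other pattern: stems ending in a consonant add -ani.
So voplidsa → devoplidsa.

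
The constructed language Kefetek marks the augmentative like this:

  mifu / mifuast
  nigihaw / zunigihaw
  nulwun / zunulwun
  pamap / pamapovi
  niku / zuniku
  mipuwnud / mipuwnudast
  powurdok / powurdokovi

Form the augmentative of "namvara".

zunamvara

niku and mifu both end in -u yet inflect differently (zuniku, mifuast), so the final letter is not what conditions the rule; the first letter is.
"namvara" begins with n-. The stems beginning with n- (nigihaw → zunigihaw, nulwun → zunulwun, niku → zuniku) add the prefix zu-.
So namvara → zunamvara.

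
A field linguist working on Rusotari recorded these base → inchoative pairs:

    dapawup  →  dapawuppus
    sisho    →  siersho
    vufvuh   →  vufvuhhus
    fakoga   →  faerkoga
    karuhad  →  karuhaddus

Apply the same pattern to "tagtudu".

karuhad and fakoga both have last vowel 'a' yet inflect differently (karuhaddus, faerkoga), so the last vowel is not what conditions the rule; whether the stem ends in a vowel or a consonant is.
"tagtudu" ends in a vowel. The stems ending in a vowel (sisho → siersho, fakoga → faerkoga) insert -er- after the first vowel.
So tagtudu → taergtudu.

taergtudu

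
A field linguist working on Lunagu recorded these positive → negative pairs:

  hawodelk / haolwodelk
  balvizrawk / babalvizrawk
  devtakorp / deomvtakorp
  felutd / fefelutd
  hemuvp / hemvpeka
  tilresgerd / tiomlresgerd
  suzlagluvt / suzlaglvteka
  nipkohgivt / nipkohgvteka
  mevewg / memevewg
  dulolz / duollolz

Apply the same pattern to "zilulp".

ziollulp

"zilulp" has second-to-last letter 'l'. The stems whose second-to-last letter is 'l' (hawodelk → haolwodelk, dulolz → duollolz) insert -ol- after the first vowel.
The other patterns: stems whose second-to-last letter is 'v' delete the last vowel and add -eka; stems whose second-to-last letter is 'r' insert -om- after the first vowel; stems whose second-to-last letter is 't' or 'w' repeat the first consonant+vowel as a prefix.
So zilulp → ziollulp.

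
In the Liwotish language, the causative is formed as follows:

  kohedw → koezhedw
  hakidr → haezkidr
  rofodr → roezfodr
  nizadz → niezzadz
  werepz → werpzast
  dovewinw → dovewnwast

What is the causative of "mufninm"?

nizadz and werepz both end in -z yet inflect differently (niezzadz, werpzast), so the final letter is not what conditions the rule; the second-to-last letter is.
"mufninm" has second-to-last letter 'n'. The one such stem in the data (dovewinw → dovewnwast) deletes the last vowel and adds -ast (as does werepz), so the same rule applies.
The other pattern: stems whose second-to-last letter is 'd' insert -ez- after the first vowel.
So mufninm → mufnnmast.

mufnnmast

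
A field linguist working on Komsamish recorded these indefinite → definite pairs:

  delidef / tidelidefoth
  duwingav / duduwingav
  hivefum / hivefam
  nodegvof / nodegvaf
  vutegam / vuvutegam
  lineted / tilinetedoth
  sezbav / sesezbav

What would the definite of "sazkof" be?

delidef and nodegvof both end in -f yet inflect differently (tidelidefoth, nodegvaf), so the final letter is not what conditions the rule; the last vowel is.
"sazkof" has last vowel 'o'. The one such stem in the data (nodegvof → nodegvaf) changes the last vowel to 'a' (as does hivefum), so the same rule applies.
So sazkof → sazkaf.

sazkaf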